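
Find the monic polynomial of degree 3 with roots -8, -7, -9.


A monic polynomial with roots -8, -7, -9 is:
p(x) = (x + 8)(x + 7)(x + 9)
After multiplying by (x + 8): x + 8
After multiplying by (x + 7): x^2 + 15x + 56
After multiplying by (x + 9): x^3 + 24x^2 + 191x + 504

x^3 + 24x^2 + 191x + 504


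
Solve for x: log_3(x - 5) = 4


Convert to exponential form: x - 5 = 3^4 = 81
x = 81 + 5 = 86
Check: log_3(86 - 5) = log_3(81) = log_3(81) = 4 ✓

x = 86


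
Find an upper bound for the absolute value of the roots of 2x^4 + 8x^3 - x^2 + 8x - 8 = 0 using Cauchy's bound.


Cauchy's bound: all roots r satisfy |r| <= 1 + max(|a_i/a_n|) for i = 0,...,n-1
where a_n is the leading coefficient.

Coefficients: [2, 8, -1, 8, -8]
Leading coefficient a_n = 2
Ratios |a_i/a_n|: 4, 1/2, 4, 4
Maximum ratio: 4
Cauchy's bound: |r| <= 1 + 4 = 5

Upper bound = 5


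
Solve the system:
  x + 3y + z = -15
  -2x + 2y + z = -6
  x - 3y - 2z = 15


Using Cramer's rule. Expand each determinant along the first row.
D  = 1*[2*(-2) - 1*(-3)] - 3*[(-2)*(-2) - 1*1] + 1*[(-2)*(-3) - 2*1]
  = 1*(-1) - 3*(3) + 1*(4) = -6
Dx = (-15)*[2*(-2) - 1*(-3)] - 3*[(-6)*(-2) - 1*15] + 1*[(-6)*(-3) - 2*15]
  = (-15)*(-1) - 3*(-3) + 1*(-12) = 12
Dy = 1*[(-6)*(-2) - 1*15] - (-15)*[(-2)*(-2) - 1*1] + 1*[(-2)*15 - (-6)*1]
  = 1*(-3) - (-15)*(3) + 1*(-24) = 18
Dz = 1*[2*15 - (-6)*(-3)] - 3*[(-2)*15 - (-6)*1] + (-15)*[(-2)*(-3) - 2*1]
  = 1*(12) - 3*(-24) + (-15)*(4) = 24
x = Dx/D = 12/-6 = -2, y = Dy/D = 18/-6 = -3, z = Dz/D = 24/-6 = -4
Check eq1: (1)(-2) + (3)(-3) + (1)(-4) = -15 = -15 ✓
Check eq2: (-2)(-2) + (2)(-3) + (1)(-4) = -6 = -6 ✓
Check eq3: (1)(-2) + (-3)(-3) + (-2)(-4) = 15 = 15 ✓

x = -2, y = -3, z = -4


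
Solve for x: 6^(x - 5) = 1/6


Express both sides with the same base.
1/6 = 6^(-1)
Since the bases match, equate exponents: x - 5 = -1
So x = -1 - (-5) = 4

x = 4


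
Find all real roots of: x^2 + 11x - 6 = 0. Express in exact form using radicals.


Using the quadratic formula: x = (-b ± sqrt(b^2 - 4ac)) / (2a)
Here a = 1, b = 11, c = -6
Discriminant = b^2 - 4ac = 11^2 - 4(1)(-6) = 121 + 24 = 145
Since discriminant = 145 > 0, there are two real roots.
x = (-11 ± sqrt(145)) / 2
Numerically: x ≈ 0.5208 or x ≈ -11.5208

x = (-11 + sqrt(145)) / 2 or x = (-11 - sqrt(145)) / 2


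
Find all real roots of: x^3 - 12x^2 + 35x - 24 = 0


Let p(x) = x^3 - 12x^2 + 35x - 24. By the rational root theorem (leading coefficient 1), any rational root is an integer divisor of 24: try ±1, ±2, ... in turn.
Test x = 1: value = 0 ✓, so (x - 1) is a factor.
Synthetic division by (x - 1): bring down 1; 1(1) - 12 = -11; (-11)(1) + 35 = 24; 24(1) - 24 = 0 → quotient x^2 - 11x + 24, remainder 0.
Solve the quadratic x^2 - 11x + 24 = 0: discriminant = (-11)^2 - 4(1)(24) = 121 - 96 = 25.
sqrt(25) = 5, so x = (11 ± 5)/2: x = 8 or x = 3.

x = 1, x = 3, x = 8


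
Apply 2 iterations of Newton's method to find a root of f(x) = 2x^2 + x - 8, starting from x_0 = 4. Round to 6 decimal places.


Newton's method: x_(n+1) = x_n - f(x_n)/f'(x_n)
f(x) = 2x^2 + x - 8
f'(x) = 4x + 1

Iteration 1:
  f(4.000000) = 28.000000
  f'(4.000000) = 17.000000
  x_1 = 4.000000 - (28.000000)/(17.000000) = 2.352941

Iteration 2:
  f(2.352941) = 5.425606
  f'(2.352941) = 10.411765
  x_2 = 2.352941 - (5.425606)/(10.411765) = 1.831838

x_2 = 1.831838


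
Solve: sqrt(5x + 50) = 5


Square both sides: 5x + 50 = 5^2 = 25
5x = 25 - 50 = -25
x = -5
Check: sqrt(5*(-5) + 50) = sqrt(25) = 5 ✓

x = -5


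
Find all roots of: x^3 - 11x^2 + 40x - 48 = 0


Let p(x) = x^3 - 11x^2 + 40x - 48. By the rational root theorem (leading coefficient 1), any rational root is an integer divisor of 48: try ±1, ±2, ... in turn.
Test x = 1: value = -18 ≠ 0.
Test x = -1: value = -100 ≠ 0.
Test x = 2: value = -4 ≠ 0.
Test x = -2: value = -180 ≠ 0.
Test x = 3: value = 0 ✓, so (x - 3) is a factor.
Synthetic division by (x - 3): bring down 1; 1(3) - 11 = -8; (-8)(3) + 40 = 16; 16(3) - 48 = 0 → quotient x^2 - 8x + 16, remainder 0.
Solve the quadratic x^2 - 8x + 16 = 0: discriminant = (-8)^2 - 4(1)(16) = 64 - 64 = 0.
Discriminant = 0, so a double root: x = 8/2 = 4.
Collecting all roots found:

x = 3, x = 4 (multiplicity 2)


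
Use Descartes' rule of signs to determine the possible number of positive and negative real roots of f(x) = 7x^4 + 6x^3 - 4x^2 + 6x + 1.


Descartes' rule of signs:

For positive roots, count sign changes in f(x) = 7x^4 + 6x^3 - 4x^2 + 6x + 1:
Signs of coefficients: +, +, -, +, +
Number of sign changes: 2
Possible positive real roots: 2, 0

For negative roots, examine f(-x) = 7x^4 - 6x^3 - 4x^2 - 6x + 1:
Signs of coefficients: +, -, -, -, +
Number of sign changes: 2
Possible negative real roots: 2, 0

Positive roots: 2 or 0; Negative roots: 2 or 0


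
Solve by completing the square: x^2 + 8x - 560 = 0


Start: x^2 + 8x - 560 = 0
Move constant: x^2 + 8x = 560
Half of 8 is 4, squared is 16
Add 16 to both sides: x^2 + 8x + 16 = 576
(x + 4)^2 = 576
x + 4 = ±24
x = -4 + 24 = 20 or x = -4 - 24 = -28

x = -28, x = 20


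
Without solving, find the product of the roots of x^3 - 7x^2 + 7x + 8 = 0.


By Vieta's formulas for x^3 + bx^2 + cx + d = 0:
  r1 + r2 + r3 = -b/a = 7
  r1*r2 + r1*r3 + r2*r3 = c/a = 7
  r1*r2*r3 = -d/a = -8


Product = -8


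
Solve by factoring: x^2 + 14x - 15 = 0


We need two numbers that multiply to -15 and add to 14.
Those numbers are -1 and 15 (since (-1) * 15 = -15 and (-1) + 15 = 14).
So x^2 + 14x - 15 = (x - 1)(x + 15) = 0
Setting each factor to zero: x = 1 or x = -15

x = -15, x = 1


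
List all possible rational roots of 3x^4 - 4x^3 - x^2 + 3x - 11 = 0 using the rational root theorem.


Rational root theorem: possible roots are ±p/q where:
  p divides the constant term (-11): p ∈ {1, 11}
  q divides the leading coefficient (3): q ∈ {1, 3}

All possible rational roots: -11, -11/3, -1, -1/3, 1/3, 1, 11/3, 11

-11, -11/3, -1, -1/3, 1/3, 1, 11/3, 11


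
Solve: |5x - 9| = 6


An absolute value equation |expr| = 6 gives two cases:
Case 1: 5x - 9 = 6
  5x = 15, so x = 3
Case 2: 5x - 9 = -6
  5x = 3, so x = 3/5

x = 3/5, x = 3


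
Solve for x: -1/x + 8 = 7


Subtract 8 from both sides: -1/x = -1
Multiply both sides by x: -1 = -1 * x
Divide by -1: x = 1

x = 1


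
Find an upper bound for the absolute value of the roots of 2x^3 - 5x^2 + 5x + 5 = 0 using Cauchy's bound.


Cauchy's bound: all roots r satisfy |r| <= 1 + max(|a_i/a_n|) for i = 0,...,n-1
where a_n is the leading coefficient.

Coefficients: [2, -5, 5, 5]
Leading coefficient a_n = 2
Ratios |a_i/a_n|: 5/2, 5/2, 5/2
Maximum ratio: 5/2
Cauchy's bound: |r| <= 1 + 5/2 = 7/2

Upper bound = 7/2


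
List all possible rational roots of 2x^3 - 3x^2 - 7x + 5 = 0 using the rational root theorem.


Rational root theorem: possible roots are ±p/q where:
  p divides the constant term (5): p ∈ {1, 5}
  q divides the leading coefficient (2): q ∈ {1, 2}

All possible rational roots: -5, -5/2, -1, -1/2, 1/2, 1, 5/2, 5

-5, -5/2, -1, -1/2, 1/2, 1, 5/2, 5


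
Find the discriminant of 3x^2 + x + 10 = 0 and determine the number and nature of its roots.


For ax^2 + bx + c = 0, discriminant D = b^2 - 4ac
Here a = 3, b = 1, c = 10
D = (1)^2 - 4(3)(10) = 1 - 120 = -119

D = -119 < 0
The equation has no real roots (2 complex conjugate roots).

Discriminant = -119, no real roots (2 complex conjugate roots)


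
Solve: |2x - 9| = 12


An absolute value equation |expr| = 12 gives two cases:
Case 1: 2x - 9 = 12
  2x = 21, so x = 21/2
Case 2: 2x - 9 = -12
  2x = -3, so x = -3/2

x = -3/2, x = 21/2


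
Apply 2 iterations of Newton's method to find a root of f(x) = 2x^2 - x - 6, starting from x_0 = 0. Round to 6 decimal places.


Newton's method: x_(n+1) = x_n - f(x_n)/f'(x_n)
f(x) = 2x^2 - x - 6
f'(x) = 4x - 1

Iteration 1:
  f(0.000000) = -6.000000
  f'(0.000000) = -1.000000
  x_1 = 0.000000 - (-6.000000)/(-1.000000) = -6.000000

Iteration 2:
  f(-6.000000) = 72.000000
  f'(-6.000000) = -25.000000
  x_2 = -6.000000 - (72.000000)/(-25.000000) = -3.120000

x_2 = -3.120000


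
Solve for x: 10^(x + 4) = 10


Express both sides with the same base.
10 = 10^1
Since the bases match, equate exponents: x + 4 = 1
So x = 1 - (4) = -3

x = -3


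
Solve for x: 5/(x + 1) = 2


Multiply both sides by (x + 1): 5 = 2(x + 1)
Distribute: 5 = 2x + 2
2x = 5 - 2 = 3
x = 3/2

x = 3/2


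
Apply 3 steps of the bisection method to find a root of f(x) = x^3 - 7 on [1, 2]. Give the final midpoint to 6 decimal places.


f(x) = x^3 - 7
f(1) = -6 < 0
f(2) = 1 > 0

Step 1: midpoint = (1.000000 + 2.000000)/2 = 1.500000
  f(1.500000) = -3.625000
  f(mid) < 0, so root is in [1.500000, 2.000000]

Step 2: midpoint = (1.500000 + 2.000000)/2 = 1.750000
  f(1.750000) = -1.640625
  f(mid) < 0, so root is in [1.750000, 2.000000]

Step 3: midpoint = (1.750000 + 2.000000)/2 = 1.875000
  f(1.875000) = -0.408203
  f(mid) < 0, so root is in [1.875000, 2.000000]

midpoint = 1.875000


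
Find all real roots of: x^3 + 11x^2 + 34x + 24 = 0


Let p(x) = x^3 + 11x^2 + 34x + 24. By the rational root theorem (leading coefficient 1), any rational root is an integer divisor of 24: try ±1, ±2, ... in turn.
Test x = 1: value = 70 ≠ 0.
Test x = -1: value = 0 ✓, so (x + 1) is a factor.
Synthetic division by (x + 1): bring down 1; 1(-1) + 11 = 10; 10(-1) + 34 = 24; 24(-1) + 24 = 0 → quotient x^2 + 10x + 24, remainder 0.
Solve the quadratic x^2 + 10x + 24 = 0: discriminant = 10^2 - 4(1)(24) = 100 - 96 = 4.
sqrt(4) = 2, so x = (-10 ± 2)/2: x = -4 or x = -6.

x = -6, x = -4, x = -1


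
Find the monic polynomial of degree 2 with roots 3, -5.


A monic polynomial with roots 3, -5 is:
p(x) = (x - 3)(x + 5)
After multiplying by (x - 3): x - 3
After multiplying by (x + 5): x^2 + 2x - 15

x^2 + 2x - 15


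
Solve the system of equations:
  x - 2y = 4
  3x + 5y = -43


Using Cramer's rule:
Determinant D = (1)(5) - (3)(-2) = 5 + 6 = 11
Dx = (4)(5) - (-43)(-2) = 20 - 86 = -66
Dy = (1)(-43) - (3)(4) = -43 - 12 = -55
x = Dx/D = -66/11 = -6
y = Dy/D = -55/11 = -5

x = -6, y = -5


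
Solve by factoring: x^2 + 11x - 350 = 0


We need two numbers that multiply to -350 and add to 11.
Those numbers are -14 and 25 (since (-14) * 25 = -350 and (-14) + 25 = 11).
So x^2 + 11x - 350 = (x - 14)(x + 25) = 0
Setting each factor to zero: x = 14 or x = -25

x = -25, x = 14


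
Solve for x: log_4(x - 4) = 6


Convert to exponential form: x - 4 = 4^6 = 4096
x = 4096 + 4 = 4100
Check: log_4(4100 - 4) = log_4(4096) = log_4(4096) = 6 ✓

x = 4100


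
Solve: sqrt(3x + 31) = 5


Square both sides: 3x + 31 = 5^2 = 25
3x = 25 - 31 = -6
x = -2
Check: sqrt(3*(-2) + 31) = sqrt(25) = 5 ✓

x = -2


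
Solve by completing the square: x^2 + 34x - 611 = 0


Start: x^2 + 34x - 611 = 0
Move constant: x^2 + 34x = 611
Half of 34 is 17, squared is 289
Add 289 to both sides: x^2 + 34x + 289 = 900
(x + 17)^2 = 900
x + 17 = ±30
x = -17 + 30 = 13 or x = -17 - 30 = -47

x = -47, x = 13


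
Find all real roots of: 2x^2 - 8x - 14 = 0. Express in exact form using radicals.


Using the quadratic formula: x = (-b ± sqrt(b^2 - 4ac)) / (2a)
Here a = 2, b = -8, c = -14
Discriminant = b^2 - 4ac = (-8)^2 - 4(2)(-14) = 64 + 112 = 176
Since discriminant = 176 > 0, there are two real roots.
x = (8 ± 4*sqrt(11)) / 4
Simplifying: x = 2 ± sqrt(11)
Numerically: x ≈ 5.3166 or x ≈ -1.3166

x = 2 + sqrt(11) or x = 2 - sqrt(11)


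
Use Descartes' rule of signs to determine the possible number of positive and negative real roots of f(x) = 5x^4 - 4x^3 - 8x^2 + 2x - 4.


Descartes' rule of signs:

For positive roots, count sign changes in f(x) = 5x^4 - 4x^3 - 8x^2 + 2x - 4:
Signs of coefficients: +, -, -, +, -
Number of sign changes: 3
Possible positive real roots: 3, 1

For negative roots, examine f(-x) = 5x^4 + 4x^3 - 8x^2 - 2x - 4:
Signs of coefficients: +, +, -, -, -
Number of sign changes: 1
Possible negative real roots: 1

Positive roots: 3 or 1; Negative roots: 1


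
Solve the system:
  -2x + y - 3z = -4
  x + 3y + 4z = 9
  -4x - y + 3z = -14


Using Cramer's rule. Expand each determinant along the first row.
D  = (-2)*[3*3 - 4*(-1)] - 1*[1*3 - 4*(-4)] + (-3)*[1*(-1) - 3*(-4)]
  = (-2)*(13) - 1*(19) + (-3)*(11) = -78
Dx = (-4)*[3*3 - 4*(-1)] - 1*[9*3 - 4*(-14)] + (-3)*[9*(-1) - 3*(-14)]
  = (-4)*(13) - 1*(83) + (-3)*(33) = -234
Dy = (-2)*[9*3 - 4*(-14)] - (-4)*[1*3 - 4*(-4)] + (-3)*[1*(-14) - 9*(-4)]
  = (-2)*(83) - (-4)*(19) + (-3)*(22) = -156
Dz = (-2)*[3*(-14) - 9*(-1)] - 1*[1*(-14) - 9*(-4)] + (-4)*[1*(-1) - 3*(-4)]
  = (-2)*(-33) - 1*(22) + (-4)*(11) = 0
x = Dx/D = -234/-78 = 3, y = Dy/D = -156/-78 = 2, z = Dz/D = 0/-78 = 0
Check eq1: (-2)(3) + (1)(2) + (-3)(0) = -4 = -4 ✓
Check eq2: (1)(3) + (3)(2) + (4)(0) = 9 = 9 ✓
Check eq3: (-4)(3) + (-1)(2) + (3)(0) = -14 = -14 ✓

x = 3, y = 2, z = 0


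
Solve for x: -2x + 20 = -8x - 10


Starting with: -2x + 20 = -8x - 10
Move all x terms to left: (-2 + 8)x = -10 - 20
Simplify: 6x = -30
Divide both sides by 6: x = -5

x = -5


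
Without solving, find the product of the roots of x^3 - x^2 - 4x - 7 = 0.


By Vieta's formulas for x^3 + bx^2 + cx + d = 0:
  r1 + r2 + r3 = -b/a = 1
  r1*r2 + r1*r3 + r2*r3 = c/a = -4
  r1*r2*r3 = -d/a = 7


Product = 7


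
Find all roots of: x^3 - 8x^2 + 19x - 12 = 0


Let p(x) = x^3 - 8x^2 + 19x - 12. By the rational root theorem (leading coefficient 1), any rational root is an integer divisor of 12: try ±1, ±2, ... in turn.
Test x = 1: value = 0 ✓, so (x - 1) is a factor.
Synthetic division by (x - 1): bring down 1; 1(1) - 8 = -7; (-7)(1) + 19 = 12; 12(1) - 12 = 0 → quotient x^2 - 7x + 12, remainder 0.
Solve the quadratic x^2 - 7x + 12 = 0: discriminant = (-7)^2 - 4(1)(12) = 49 - 48 = 1.
sqrt(1) = 1, so x = (7 ± 1)/2: x = 4 or x = 3.
Collecting all roots found:

x = 1, x = 3, x = 4


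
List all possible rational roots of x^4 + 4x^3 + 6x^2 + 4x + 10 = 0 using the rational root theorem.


Rational root theorem: possible roots are ±p/q where:
  p divides the constant term (10): p ∈ {1, 2, 5, 10}
  q divides the leading coefficient (1): q ∈ {1}

All possible rational roots: -10, -5, -2, -1, 1, 2, 5, 10

-10, -5, -2, -1, 1, 2, 5, 10


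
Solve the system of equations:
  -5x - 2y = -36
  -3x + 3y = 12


Using Cramer's rule:
Determinant D = (-5)(3) - (-3)(-2) = -15 - 6 = -21
Dx = (-36)(3) - (12)(-2) = -108 + 24 = -84
Dy = (-5)(12) - (-3)(-36) = -60 - 108 = -168
x = Dx/D = -84/-21 = 4
y = Dy/D = -168/-21 = 8

x = 4, y = 8


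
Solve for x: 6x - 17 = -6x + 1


Starting with: 6x - 17 = -6x + 1
Move all x terms to left: (6 + 6)x = 1 + 17
Simplify: 12x = 18
Divide both sides by 12: x = 3/2

x = 3/2


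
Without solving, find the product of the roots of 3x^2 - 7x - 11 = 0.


By Vieta's formulas for ax^2 + bx + c = 0:
  Sum of roots = -b/a
  Product of roots = c/a

Here a = 3, b = -7, c = -11
Sum = -(-7)/3 = 7/3
Product = -11/3 = -11/3

Product = -11/3


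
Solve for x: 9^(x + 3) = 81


Express both sides with the same base.
81 = 9^2
Since the bases match, equate exponents: x + 3 = 2
So x = 2 - (3) = -1

x = -1


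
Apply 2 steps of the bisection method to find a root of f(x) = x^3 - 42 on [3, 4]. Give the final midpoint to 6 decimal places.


f(x) = x^3 - 42
f(3) = -15 < 0
f(4) = 22 > 0

Step 1: midpoint = (3.000000 + 4.000000)/2 = 3.500000
  f(3.500000) = 0.875000
  f(mid) > 0, so root is in [3.000000, 3.500000]

Step 2: midpoint = (3.000000 + 3.500000)/2 = 3.250000
  f(3.250000) = -7.671875
  f(mid) < 0, so root is in [3.250000, 3.500000]

midpoint = 3.250000


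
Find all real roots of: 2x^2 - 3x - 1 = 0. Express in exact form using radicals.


Using the quadratic formula: x = (-b ± sqrt(b^2 - 4ac)) / (2a)
Here a = 2, b = -3, c = -1
Discriminant = b^2 - 4ac = (-3)^2 - 4(2)(-1) = 9 + 8 = 17
Since discriminant = 17 > 0, there are two real roots.
x = (3 ± sqrt(17)) / 4
Numerically: x ≈ 1.7808 or x ≈ -0.2808

x = (3 + sqrt(17)) / 4 or x = (3 - sqrt(17)) / 4


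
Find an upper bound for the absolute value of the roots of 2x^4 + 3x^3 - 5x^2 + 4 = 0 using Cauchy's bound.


Cauchy's bound: all roots r satisfy |r| <= 1 + max(|a_i/a_n|) for i = 0,...,n-1
where a_n is the leading coefficient.

Coefficients: [2, 3, -5, 0, 4]
Leading coefficient a_n = 2
Ratios |a_i/a_n|: 3/2, 5/2, 0, 2
Maximum ratio: 5/2
Cauchy's bound: |r| <= 1 + 5/2 = 7/2

Upper bound = 7/2


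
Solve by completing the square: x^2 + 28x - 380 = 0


Start: x^2 + 28x - 380 = 0
Move constant: x^2 + 28x = 380
Half of 28 is 14, squared is 196
Add 196 to both sides: x^2 + 28x + 196 = 576
(x + 14)^2 = 576
x + 14 = ±24
x = -14 + 24 = 10 or x = -14 - 24 = -38

x = -38, x = 10


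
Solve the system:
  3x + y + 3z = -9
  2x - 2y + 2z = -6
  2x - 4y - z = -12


Using Cramer's rule. Expand each determinant along the first row.
D  = 3*[(-2)*(-1) - 2*(-4)] - 1*[2*(-1) - 2*2] + 3*[2*(-4) - (-2)*2]
  = 3*(10) - 1*(-6) + 3*(-4) = 24
Dx = (-9)*[(-2)*(-1) - 2*(-4)] - 1*[(-6)*(-1) - 2*(-12)] + 3*[(-6)*(-4) - (-2)*(-12)]
  = (-9)*(10) - 1*(30) + 3*(0) = -120
Dy = 3*[(-6)*(-1) - 2*(-12)] - (-9)*[2*(-1) - 2*2] + 3*[2*(-12) - (-6)*2]
  = 3*(30) - (-9)*(-6) + 3*(-12) = 0
Dz = 3*[(-2)*(-12) - (-6)*(-4)] - 1*[2*(-12) - (-6)*2] + (-9)*[2*(-4) - (-2)*2]
  = 3*(0) - 1*(-12) + (-9)*(-4) = 48
x = Dx/D = -120/24 = -5, y = Dy/D = 0/24 = 0, z = Dz/D = 48/24 = 2
Check eq1: (3)(-5) + (1)(0) + (3)(2) = -9 = -9 ✓
Check eq2: (2)(-5) + (-2)(0) + (2)(2) = -6 = -6 ✓
Check eq3: (2)(-5) + (-4)(0) + (-1)(2) = -12 = -12 ✓

x = -5, y = 0, z = 2


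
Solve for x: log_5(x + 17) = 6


Convert to exponential form: x + 17 = 5^6 = 15625
x = 15625 - 17 = 15608
Check: log_5(15608 + 17) = log_5(15625) = log_5(15625) = 6 ✓

x = 15608


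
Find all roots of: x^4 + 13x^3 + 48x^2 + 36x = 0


The constant term is 0, so x = 0 is a root. Factor out x:
  x^3 + 13x^2 + 48x + 36 = 0
Let p(x) = x^3 + 13x^2 + 48x + 36. By the rational root theorem (leading coefficient 1), any rational root is an integer divisor of 36: try ±1, ±2, ... in turn.
Test x = 1: value = 98 ≠ 0.
Test x = -1: value = 0 ✓, so (x + 1) is a factor.
Synthetic division by (x + 1): bring down 1; 1(-1) + 13 = 12; 12(-1) + 48 = 36; 36(-1) + 36 = 0 → quotient x^2 + 12x + 36, remainder 0.
Solve the quadratic x^2 + 12x + 36 = 0: discriminant = 12^2 - 4(1)(36) = 144 - 144 = 0.
Discriminant = 0, so a double root: x = -12/2 = -6.
Collecting all roots found:

x = -6 (multiplicity 2), x = -1, x = 0


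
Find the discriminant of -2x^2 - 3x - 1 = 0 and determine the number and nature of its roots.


For ax^2 + bx + c = 0, discriminant D = b^2 - 4ac
Here a = -2, b = -3, c = -1
D = (-3)^2 - 4(-2)(-1) = 9 - 8 = 1

D = 1 > 0 and is a perfect square (sqrt = 1)
The equation has 2 distinct real rational roots.

Discriminant = 1, 2 distinct real rational roots


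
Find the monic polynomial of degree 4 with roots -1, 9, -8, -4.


A monic polynomial with roots -1, 9, -8, -4 is:
p(x) = (x + 1)(x - 9)(x + 8)(x + 4)
After multiplying by (x + 1): x + 1
After multiplying by (x - 9): x^2 - 8x - 9
After multiplying by (x + 8): x^3 - 73x - 72
After multiplying by (x + 4): x^4 + 4x^3 - 73x^2 - 364x - 288

x^4 + 4x^3 - 73x^2 - 364x - 288


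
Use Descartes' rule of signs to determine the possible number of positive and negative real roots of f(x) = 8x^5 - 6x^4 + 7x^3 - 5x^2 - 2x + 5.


Descartes' rule of signs:

For positive roots, count sign changes in f(x) = 8x^5 - 6x^4 + 7x^3 - 5x^2 - 2x + 5:
Signs of coefficients: +, -, +, -, -, +
Number of sign changes: 4
Possible positive real roots: 4, 2, 0

For negative roots, examine f(-x) = -8x^5 - 6x^4 - 7x^3 - 5x^2 + 2x + 5:
Signs of coefficients: -, -, -, -, +, +
Number of sign changes: 1
Possible negative real roots: 1

Positive roots: 4 or 2 or 0; Negative roots: 1


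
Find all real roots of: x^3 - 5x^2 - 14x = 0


The constant term is 0, so x = 0 is a root. Factor out x:
  x(x^2 - 5x - 14) = 0
Solve the quadratic x^2 - 5x - 14 = 0: discriminant = (-5)^2 - 4(1)(-14) = 25 + 56 = 81.
sqrt(81) = 9, so x = (5 ± 9)/2: x = 7 or x = -2.

x = -2, x = 0, x = 7


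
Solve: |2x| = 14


An absolute value equation |expr| = 14 gives two cases:
Case 1: 2x = 14
  2x = 14, so x = 7
Case 2: 2x = -14
  2x = -14, so x = -7

x = -7, x = 7


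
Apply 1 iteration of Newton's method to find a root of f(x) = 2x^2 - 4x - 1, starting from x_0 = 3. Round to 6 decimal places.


Newton's method: x_(n+1) = x_n - f(x_n)/f'(x_n)
f(x) = 2x^2 - 4x - 1
f'(x) = 4x - 4

Iteration 1:
  f(3.000000) = 5.000000
  f'(3.000000) = 8.000000
  x_1 = 3.000000 - (5.000000)/(8.000000) = 2.375000

x_1 = 2.375000


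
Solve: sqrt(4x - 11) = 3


Square both sides: 4x - 11 = 3^2 = 9
4x = 9 + 11 = 20
x = 5
Check: sqrt(4*5 - 11) = sqrt(9) = 3 ✓

x = 5


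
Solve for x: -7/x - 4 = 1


Subtract -4 from both sides: -7/x = 5
Multiply both sides by x: -7 = 5 * x
Divide by 5: x = -7/5

x = -7/5


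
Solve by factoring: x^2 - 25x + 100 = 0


We need two numbers that multiply to 100 and add to -25.
Those numbers are -5 and -20 (since (-5) * (-20) = 100 and (-5) + (-20) = -25).
So x^2 - 25x + 100 = (x - 5)(x - 20) = 0
Setting each factor to zero: x = 5 or x = 20

x = 5, x = 20


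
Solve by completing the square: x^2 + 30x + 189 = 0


Start: x^2 + 30x + 189 = 0
Move constant: x^2 + 30x = -189
Half of 30 is 15, squared is 225
Add 225 to both sides: x^2 + 30x + 225 = 36
(x + 15)^2 = 36
x + 15 = ±6
x = -15 + 6 = -9 or x = -15 - 6 = -21

x = -21, x = -9


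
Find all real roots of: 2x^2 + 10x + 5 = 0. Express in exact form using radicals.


Using the quadratic formula: x = (-b ± sqrt(b^2 - 4ac)) / (2a)
Here a = 2, b = 10, c = 5
Discriminant = b^2 - 4ac = 10^2 - 4(2)(5) = 100 - 40 = 60
Since discriminant = 60 > 0, there are two real roots.
x = (-10 ± 2*sqrt(15)) / 4
Simplifying: x = (-5 ± sqrt(15)) / 2
Numerically: x ≈ -0.5635 or x ≈ -4.4365

x = (-5 + sqrt(15)) / 2 or x = (-5 - sqrt(15)) / 2


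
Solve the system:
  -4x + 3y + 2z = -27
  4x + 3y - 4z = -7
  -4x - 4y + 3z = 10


Using Cramer's rule. Expand each determinant along the first row.
D  = (-4)*[3*3 - (-4)*(-4)] - 3*[4*3 - (-4)*(-4)] + 2*[4*(-4) - 3*(-4)]
  = (-4)*(-7) - 3*(-4) + 2*(-4) = 32
Dx = (-27)*[3*3 - (-4)*(-4)] - 3*[(-7)*3 - (-4)*10] + 2*[(-7)*(-4) - 3*10]
  = (-27)*(-7) - 3*(19) + 2*(-2) = 128
Dy = (-4)*[(-7)*3 - (-4)*10] - (-27)*[4*3 - (-4)*(-4)] + 2*[4*10 - (-7)*(-4)]
  = (-4)*(19) - (-27)*(-4) + 2*(12) = -160
Dz = (-4)*[3*10 - (-7)*(-4)] - 3*[4*10 - (-7)*(-4)] + (-27)*[4*(-4) - 3*(-4)]
  = (-4)*(2) - 3*(12) + (-27)*(-4) = 64
x = Dx/D = 128/32 = 4, y = Dy/D = -160/32 = -5, z = Dz/D = 64/32 = 2
Check eq1: (-4)(4) + (3)(-5) + (2)(2) = -27 = -27 ✓
Check eq2: (4)(4) + (3)(-5) + (-4)(2) = -7 = -7 ✓
Check eq3: (-4)(4) + (-4)(-5) + (3)(2) = 10 = 10 ✓

x = 4, y = -5, z = 2


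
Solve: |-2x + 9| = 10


An absolute value equation |expr| = 10 gives two cases:
Case 1: -2x + 9 = 10
  -2x = 1, so x = -1/2
Case 2: -2x + 9 = -10
  -2x = -19, so x = 19/2

x = -1/2, x = 19/2


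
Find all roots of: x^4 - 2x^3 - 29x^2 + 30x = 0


The constant term is 0, so x = 0 is a root. Factor out x:
  x^3 - 2x^2 - 29x + 30 = 0
Let p(x) = x^3 - 2x^2 - 29x + 30. By the rational root theorem (leading coefficient 1), any rational root is an integer divisor of 30: try ±1, ±2, ... in turn.
Test x = 1: value = 0 ✓, so (x - 1) is a factor.
Synthetic division by (x - 1): bring down 1; 1(1) - 2 = -1; (-1)(1) - 29 = -30; (-30)(1) + 30 = 0 → quotient x^2 - x - 30, remainder 0.
Solve the quadratic x^2 - x - 30 = 0: discriminant = (-1)^2 - 4(1)(-30) = 1 + 120 = 121.
sqrt(121) = 11, so x = (1 ± 11)/2: x = 6 or x = -5.
Collecting all roots found:

x = -5, x = 0, x = 1, x = 6


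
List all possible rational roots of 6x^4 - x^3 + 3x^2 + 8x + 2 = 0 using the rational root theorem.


Rational root theorem: possible roots are ±p/q where:
  p divides the constant term (2): p ∈ {1, 2}
  q divides the leading coefficient (6): q ∈ {1, 2, 3, 6}

All possible rational roots: -2, -1, -2/3, -1/2, -1/3, -1/6, 1/6, 1/3, 1/2, 2/3, 1, 2

-2, -1, -2/3, -1/2, -1/3, -1/6, 1/6, 1/3, 1/2, 2/3, 1, 2


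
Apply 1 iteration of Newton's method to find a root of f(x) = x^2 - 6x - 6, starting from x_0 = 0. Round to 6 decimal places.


Newton's method: x_(n+1) = x_n - f(x_n)/f'(x_n)
f(x) = x^2 - 6x - 6
f'(x) = 2x - 6

Iteration 1:
  f(0.000000) = -6.000000
  f'(0.000000) = -6.000000
  x_1 = 0.000000 - (-6.000000)/(-6.000000) = -1.000000

x_1 = -1.000000


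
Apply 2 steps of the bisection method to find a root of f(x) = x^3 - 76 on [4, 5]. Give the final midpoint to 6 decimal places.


f(x) = x^3 - 76
f(4) = -12 < 0
f(5) = 49 > 0

Step 1: midpoint = (4.000000 + 5.000000)/2 = 4.500000
  f(4.500000) = 15.125000
  f(mid) > 0, so root is in [4.000000, 4.500000]

Step 2: midpoint = (4.000000 + 4.500000)/2 = 4.250000
  f(4.250000) = 0.765625
  f(mid) > 0, so root is in [4.000000, 4.250000]

midpoint = 4.250000


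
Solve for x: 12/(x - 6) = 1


Multiply both sides by (x - 6): 12 = 1(x - 6)
Distribute: 12 = x - 6
x = 12 + 6 = 18
x = 18

x = 18


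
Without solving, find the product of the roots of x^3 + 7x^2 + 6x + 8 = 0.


By Vieta's formulas for x^3 + bx^2 + cx + d = 0:
  r1 + r2 + r3 = -b/a = -7
  r1*r2 + r1*r3 + r2*r3 = c/a = 6
  r1*r2*r3 = -d/a = -8


Product = -8


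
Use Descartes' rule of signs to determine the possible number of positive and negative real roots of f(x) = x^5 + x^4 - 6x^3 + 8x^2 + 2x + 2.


Descartes' rule of signs:

For positive roots, count sign changes in f(x) = x^5 + x^4 - 6x^3 + 8x^2 + 2x + 2:
Signs of coefficients: +, +, -, +, +, +
Number of sign changes: 2
Possible positive real roots: 2, 0

For negative roots, examine f(-x) = -x^5 + x^4 + 6x^3 + 8x^2 - 2x + 2:
Signs of coefficients: -, +, +, +, -, +
Number of sign changes: 3
Possible negative real roots: 3, 1

Positive roots: 2 or 0; Negative roots: 3 or 1


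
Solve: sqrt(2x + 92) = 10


Square both sides: 2x + 92 = 10^2 = 100
2x = 100 - 92 = 8
x = 4
Check: sqrt(2*4 + 92) = sqrt(100) = 10 ✓

x = 4


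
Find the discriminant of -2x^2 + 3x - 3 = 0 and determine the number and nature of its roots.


For ax^2 + bx + c = 0, discriminant D = b^2 - 4ac
Here a = -2, b = 3, c = -3
D = (3)^2 - 4(-2)(-3) = 9 - 24 = -15

D = -15 < 0
The equation has no real roots (2 complex conjugate roots).

Discriminant = -15, no real roots (2 complex conjugate roots)


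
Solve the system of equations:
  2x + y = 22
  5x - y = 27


Using Cramer's rule:
Determinant D = (2)(-1) - (5)(1) = -2 - 5 = -7
Dx = (22)(-1) - (27)(1) = -22 - 27 = -49
Dy = (2)(27) - (5)(22) = 54 - 110 = -56
x = Dx/D = -49/-7 = 7
y = Dy/D = -56/-7 = 8

x = 7, y = 8


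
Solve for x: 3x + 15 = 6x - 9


Starting with: 3x + 15 = 6x - 9
Move all x terms to left: (3 - 6)x = -9 - 15
Simplify: -3x = -24
Divide both sides by -3: x = 8

x = 8


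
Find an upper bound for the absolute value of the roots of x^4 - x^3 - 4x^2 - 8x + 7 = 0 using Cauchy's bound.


Cauchy's bound: all roots r satisfy |r| <= 1 + max(|a_i/a_n|) for i = 0,...,n-1
where a_n is the leading coefficient.

Coefficients: [1, -1, -4, -8, 7]
Leading coefficient a_n = 1
Ratios |a_i/a_n|: 1, 4, 8, 7
Maximum ratio: 8
Cauchy's bound: |r| <= 1 + 8 = 9

Upper bound = 9


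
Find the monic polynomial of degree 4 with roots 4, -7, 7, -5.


A monic polynomial with roots 4, -7, 7, -5 is:
p(x) = (x - 4)(x + 7)(x - 7)(x + 5)
After multiplying by (x - 4): x - 4
After multiplying by (x + 7): x^2 + 3x - 28
After multiplying by (x - 7): x^3 - 4x^2 - 49x + 196
After multiplying by (x + 5): x^4 + x^3 - 69x^2 - 49x + 980

x^4 + x^3 - 69x^2 - 49x + 980


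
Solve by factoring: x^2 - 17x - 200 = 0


We need two numbers that multiply to -200 and add to -17.
Those numbers are 8 and -25 (since 8 * (-25) = -200 and 8 + (-25) = -17).
So x^2 - 17x - 200 = (x + 8)(x - 25) = 0
Setting each factor to zero: x = -8 or x = 25

x = -8, x = 25


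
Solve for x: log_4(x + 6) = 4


Convert to exponential form: x + 6 = 4^4 = 256
x = 256 - 6 = 250
Check: log_4(250 + 6) = log_4(256) = log_4(256) = 4 ✓

x = 250


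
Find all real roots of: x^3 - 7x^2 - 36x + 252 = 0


Let p(x) = x^3 - 7x^2 - 36x + 252. By the rational root theorem (leading coefficient 1), any rational root is an integer divisor of 252: try ±1, ±2, ... in turn.
Test x = 1: value = 210 ≠ 0.
Test x = -1: value = 280 ≠ 0.
Test x = 2: value = 160 ≠ 0.
Test x = -2: value = 288 ≠ 0.
Test x = 3: value = 108 ≠ 0.
Test x = -3: value = 270 ≠ 0.
Test x = 4: value = 60 ≠ 0.
Test x = -4: value = 220 ≠ 0.
Test x = 6: value = 0 ✓, so (x - 6) is a factor.
Synthetic division by (x - 6): bring down 1; 1(6) - 7 = -1; (-1)(6) - 36 = -42; (-42)(6) + 252 = 0 → quotient x^2 - x - 42, remainder 0.
Solve the quadratic x^2 - x - 42 = 0: discriminant = (-1)^2 - 4(1)(-42) = 1 + 168 = 169.
sqrt(169) = 13, so x = (1 ± 13)/2: x = 7 or x = -6.

x = -6, x = 6, x = 7


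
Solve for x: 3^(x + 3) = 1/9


Express both sides with the same base.
1/9 = 3^(-2)
Since the bases match, equate exponents: x + 3 = -2
So x = -2 - (3) = -5

x = -5


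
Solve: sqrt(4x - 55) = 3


Square both sides: 4x - 55 = 3^2 = 9
4x = 9 + 55 = 64
x = 16
Check: sqrt(4*16 - 55) = sqrt(9) = 3 ✓

x = 16


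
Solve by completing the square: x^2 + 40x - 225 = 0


Start: x^2 + 40x - 225 = 0
Move constant: x^2 + 40x = 225
Half of 40 is 20, squared is 400
Add 400 to both sides: x^2 + 40x + 400 = 625
(x + 20)^2 = 625
x + 20 = ±25
x = -20 + 25 = 5 or x = -20 - 25 = -45

x = -45, x = 5


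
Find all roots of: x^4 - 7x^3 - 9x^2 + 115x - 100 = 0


Let p(x) = x^4 - 7x^3 - 9x^2 + 115x - 100. By the rational root theorem (leading coefficient 1), any rational root is an integer divisor of 100: try ±1, ±2, ... in turn.
Test x = 1: value = 0 ✓, so (x - 1) is a factor.
Synthetic division by (x - 1): bring down 1; 1(1) - 7 = -6; (-6)(1) - 9 = -15; (-15)(1) + 115 = 100; 100(1) - 100 = 0 → quotient x^3 - 6x^2 - 15x + 100, remainder 0.
Continue with the quotient x^3 - 6x^2 - 15x + 100 (candidates must divide 100; re-test x = 1 first in case it repeats).
Test x = 1: value = 80 ≠ 0.
Test x = -1: value = 108 ≠ 0.
Test x = 2: value = 54 ≠ 0.
Test x = -2: value = 98 ≠ 0.
Test x = 4: value = 8 ≠ 0.
Test x = -4: value = 0 ✓, so (x + 4) is a factor.
Synthetic division by (x + 4): bring down 1; 1(-4) - 6 = -10; (-10)(-4) - 15 = 25; 25(-4) + 100 = 0 → quotient x^2 - 10x + 25, remainder 0.
Solve the quadratic x^2 - 10x + 25 = 0: discriminant = (-10)^2 - 4(1)(25) = 100 - 100 = 0.
Discriminant = 0, so a double root: x = 10/2 = 5.
Collecting all roots found:

x = -4, x = 1, x = 5 (multiplicity 2)


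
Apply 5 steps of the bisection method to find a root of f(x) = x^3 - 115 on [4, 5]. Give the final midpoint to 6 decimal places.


f(x) = x^3 - 115
f(4) = -51 < 0
f(5) = 10 > 0

Step 1: midpoint = (4.000000 + 5.000000)/2 = 4.500000
  f(4.500000) = -23.875000
  f(mid) < 0, so root is in [4.500000, 5.000000]

Step 2: midpoint = (4.500000 + 5.000000)/2 = 4.750000
  f(4.750000) = -7.828125
  f(mid) < 0, so root is in [4.750000, 5.000000]

Step 3: midpoint = (4.750000 + 5.000000)/2 = 4.875000
  f(4.875000) = 0.857422
  f(mid) > 0, so root is in [4.750000, 4.875000]

Step 4: midpoint = (4.750000 + 4.875000)/2 = 4.812500
  f(4.812500) = -3.541748
  f(mid) < 0, so root is in [4.812500, 4.875000]

Step 5: midpoint = (4.812500 + 4.875000)/2 = 4.843750
  f(4.843750) = -1.356354
  f(mid) < 0, so root is in [4.843750, 4.875000]

midpoint = 4.843750


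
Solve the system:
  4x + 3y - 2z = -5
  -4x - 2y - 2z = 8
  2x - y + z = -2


Using Cramer's rule. Expand each determinant along the first row.
D  = 4*[(-2)*1 - (-2)*(-1)] - 3*[(-4)*1 - (-2)*2] + (-2)*[(-4)*(-1) - (-2)*2]
  = 4*(-4) - 3*(0) + (-2)*(8) = -32
Dx = (-5)*[(-2)*1 - (-2)*(-1)] - 3*[8*1 - (-2)*(-2)] + (-2)*[8*(-1) - (-2)*(-2)]
  = (-5)*(-4) - 3*(4) + (-2)*(-12) = 32
Dy = 4*[8*1 - (-2)*(-2)] - (-5)*[(-4)*1 - (-2)*2] + (-2)*[(-4)*(-2) - 8*2]
  = 4*(4) - (-5)*(0) + (-2)*(-8) = 32
Dz = 4*[(-2)*(-2) - 8*(-1)] - 3*[(-4)*(-2) - 8*2] + (-5)*[(-4)*(-1) - (-2)*2]
  = 4*(12) - 3*(-8) + (-5)*(8) = 32
x = Dx/D = 32/-32 = -1, y = Dy/D = 32/-32 = -1, z = Dz/D = 32/-32 = -1
Check eq1: (4)(-1) + (3)(-1) + (-2)(-1) = -5 = -5 ✓
Check eq2: (-4)(-1) + (-2)(-1) + (-2)(-1) = 8 = 8 ✓
Check eq3: (2)(-1) + (-1)(-1) + (1)(-1) = -2 = -2 ✓

x = -1, y = -1, z = -1


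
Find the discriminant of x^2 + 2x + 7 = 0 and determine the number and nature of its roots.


For ax^2 + bx + c = 0, discriminant D = b^2 - 4ac
Here a = 1, b = 2, c = 7
D = (2)^2 - 4(1)(7) = 4 - 28 = -24

D = -24 < 0
The equation has no real roots (2 complex conjugate roots).

Discriminant = -24, no real roots (2 complex conjugate roots)


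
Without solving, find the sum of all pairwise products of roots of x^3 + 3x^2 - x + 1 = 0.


By Vieta's formulas for x^3 + bx^2 + cx + d = 0:
  r1 + r2 + r3 = -b/a = -3
  r1*r2 + r1*r3 + r2*r3 = c/a = -1
  r1*r2*r3 = -d/a = -1


Sum of pairwise products = -1


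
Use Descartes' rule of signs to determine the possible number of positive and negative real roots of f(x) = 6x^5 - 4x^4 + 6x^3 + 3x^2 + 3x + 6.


Descartes' rule of signs:

For positive roots, count sign changes in f(x) = 6x^5 - 4x^4 + 6x^3 + 3x^2 + 3x + 6:
Signs of coefficients: +, -, +, +, +, +
Number of sign changes: 2
Possible positive real roots: 2, 0

For negative roots, examine f(-x) = -6x^5 - 4x^4 - 6x^3 + 3x^2 - 3x + 6:
Signs of coefficients: -, -, -, +, -, +
Number of sign changes: 3
Possible negative real roots: 3, 1

Positive roots: 2 or 0; Negative roots: 3 or 1


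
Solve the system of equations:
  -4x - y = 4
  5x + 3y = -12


Using Cramer's rule:
Determinant D = (-4)(3) - (5)(-1) = -12 + 5 = -7
Dx = (4)(3) - (-12)(-1) = 12 - 12 = 0
Dy = (-4)(-12) - (5)(4) = 48 - 20 = 28
x = Dx/D = 0/-7 = 0
y = Dy/D = 28/-7 = -4

x = 0, y = -4


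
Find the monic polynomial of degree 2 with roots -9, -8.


A monic polynomial with roots -9, -8 is:
p(x) = (x + 9)(x + 8)
After multiplying by (x + 9): x + 9
After multiplying by (x + 8): x^2 + 17x + 72

x^2 + 17x + 72


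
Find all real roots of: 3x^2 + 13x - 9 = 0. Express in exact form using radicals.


Using the quadratic formula: x = (-b ± sqrt(b^2 - 4ac)) / (2a)
Here a = 3, b = 13, c = -9
Discriminant = b^2 - 4ac = 13^2 - 4(3)(-9) = 169 + 108 = 277
Since discriminant = 277 > 0, there are two real roots.
x = (-13 ± sqrt(277)) / 6
Numerically: x ≈ 0.6072 or x ≈ -4.9406

x = (-13 + sqrt(277)) / 6 or x = (-13 - sqrt(277)) / 6


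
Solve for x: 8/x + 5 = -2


Subtract 5 from both sides: 8/x = -7
Multiply both sides by x: 8 = -7 * x
Divide by -7: x = -8/7

x = -8/7


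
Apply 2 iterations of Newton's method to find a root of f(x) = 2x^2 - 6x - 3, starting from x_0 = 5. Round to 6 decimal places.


Newton's method: x_(n+1) = x_n - f(x_n)/f'(x_n)
f(x) = 2x^2 - 6x - 3
f'(x) = 4x - 6

Iteration 1:
  f(5.000000) = 17.000000
  f'(5.000000) = 14.000000
  x_1 = 5.000000 - (17.000000)/(14.000000) = 3.785714

Iteration 2:
  f(3.785714) = 2.948980
  f'(3.785714) = 9.142857
  x_2 = 3.785714 - (2.948980)/(9.142857) = 3.463170

x_2 = 3.463170


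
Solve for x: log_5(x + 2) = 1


Convert to exponential form: x + 2 = 5^1 = 5
x = 5 - 2 = 3
Check: log_5(3 + 2) = log_5(5) = log_5(5) = 1 ✓

x = 3


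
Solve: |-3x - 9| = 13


An absolute value equation |expr| = 13 gives two cases:
Case 1: -3x - 9 = 13
  -3x = 22, so x = -22/3
Case 2: -3x - 9 = -13
  -3x = -4, so x = 4/3

x = -22/3, x = 4/3


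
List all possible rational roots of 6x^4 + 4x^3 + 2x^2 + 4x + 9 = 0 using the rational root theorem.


Rational root theorem: possible roots are ±p/q where:
  p divides the constant term (9): p ∈ {1, 3, 9}
  q divides the leading coefficient (6): q ∈ {1, 2, 3, 6}

All possible rational roots: -9, -9/2, -3, -3/2, -1, -1/2, -1/3, -1/6, 1/6, 1/3, 1/2, 1, 3/2, 3, 9/2, 9

-9, -9/2, -3, -3/2, -1, -1/2, -1/3, -1/6, 1/6, 1/3, 1/2, 1, 3/2, 3, 9/2, 9


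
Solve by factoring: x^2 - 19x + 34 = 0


We need two numbers that multiply to 34 and add to -19.
Those numbers are -17 and -2 (since (-17) * (-2) = 34 and (-17) + (-2) = -19).
So x^2 - 19x + 34 = (x - 17)(x - 2) = 0
Setting each factor to zero: x = 17 or x = 2

x = 2, x = 17


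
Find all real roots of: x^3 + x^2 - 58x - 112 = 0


Let p(x) = x^3 + x^2 - 58x - 112. By the rational root theorem (leading coefficient 1), any rational root is an integer divisor of 112: try ±1, ±2, ... in turn.
Test x = 1: value = -168 ≠ 0.
Test x = -1: value = -54 ≠ 0.
Test x = 2: value = -216 ≠ 0.
Test x = -2: value = 0 ✓, so (x + 2) is a factor.
Synthetic division by (x + 2): bring down 1; 1(-2) + 1 = -1; (-1)(-2) - 58 = -56; (-56)(-2) - 112 = 0 → quotient x^2 - x - 56, remainder 0.
Solve the quadratic x^2 - x - 56 = 0: discriminant = (-1)^2 - 4(1)(-56) = 1 + 224 = 225.
sqrt(225) = 15, so x = (1 ± 15)/2: x = 8 or x = -7.

x = -7, x = -2, x = 8


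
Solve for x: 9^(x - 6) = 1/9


Express both sides with the same base.
1/9 = 9^(-1)
Since the bases match, equate exponents: x - 6 = -1
So x = -1 - (-6) = 5

x = 5


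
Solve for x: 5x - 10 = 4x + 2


Starting with: 5x - 10 = 4x + 2
Move all x terms to left: (5 - 4)x = 2 + 10
Simplify: x = 12
Divide both sides by 1: x = 12

x = 12


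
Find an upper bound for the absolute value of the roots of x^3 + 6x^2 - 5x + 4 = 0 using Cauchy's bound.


Cauchy's bound: all roots r satisfy |r| <= 1 + max(|a_i/a_n|) for i = 0,...,n-1
where a_n is the leading coefficient.

Coefficients: [1, 6, -5, 4]
Leading coefficient a_n = 1
Ratios |a_i/a_n|: 6, 5, 4
Maximum ratio: 6
Cauchy's bound: |r| <= 1 + 6 = 7

Upper bound = 7


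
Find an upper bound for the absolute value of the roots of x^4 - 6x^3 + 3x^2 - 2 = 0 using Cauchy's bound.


Cauchy's bound: all roots r satisfy |r| <= 1 + max(|a_i/a_n|) for i = 0,...,n-1
where a_n is the leading coefficient.

Coefficients: [1, -6, 3, 0, -2]
Leading coefficient a_n = 1
Ratios |a_i/a_n|: 6, 3, 0, 2
Maximum ratio: 6
Cauchy's bound: |r| <= 1 + 6 = 7

Upper bound = 7


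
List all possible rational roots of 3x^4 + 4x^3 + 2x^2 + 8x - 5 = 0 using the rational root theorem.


Rational root theorem: possible roots are ±p/q where:
  p divides the constant term (-5): p ∈ {1, 5}
  q divides the leading coefficient (3): q ∈ {1, 3}

All possible rational roots: -5, -5/3, -1, -1/3, 1/3, 1, 5/3, 5

-5, -5/3, -1, -1/3, 1/3, 1, 5/3, 5


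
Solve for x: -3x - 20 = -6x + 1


Starting with: -3x - 20 = -6x + 1
Move all x terms to left: (-3 + 6)x = 1 + 20
Simplify: 3x = 21
Divide both sides by 3: x = 7

x = 7


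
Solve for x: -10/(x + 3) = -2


Multiply both sides by (x + 3): -10 = -2(x + 3)
Distribute: -10 = -2x - 6
-2x = -10 + 6 = -4
x = 2

x = 2


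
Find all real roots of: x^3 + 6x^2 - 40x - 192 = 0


Let p(x) = x^3 + 6x^2 - 40x - 192. By the rational root theorem (leading coefficient 1), any rational root is an integer divisor of 192: try ±1, ±2, ... in turn.
Test x = 1: value = -225 ≠ 0.
Test x = -1: value = -147 ≠ 0.
Test x = 2: value = -240 ≠ 0.
Test x = -2: value = -96 ≠ 0.
Test x = 3: value = -231 ≠ 0.
Test x = -3: value = -45 ≠ 0.
Test x = 4: value = -192 ≠ 0.
Test x = -4: value = 0 ✓, so (x + 4) is a factor.
Synthetic division by (x + 4): bring down 1; 1(-4) + 6 = 2; 2(-4) - 40 = -48; (-48)(-4) - 192 = 0 → quotient x^2 + 2x - 48, remainder 0.
Solve the quadratic x^2 + 2x - 48 = 0: discriminant = 2^2 - 4(1)(-48) = 4 + 192 = 196.
sqrt(196) = 14, so x = (-2 ± 14)/2: x = 6 or x = -8.

x = -8, x = -4, x = 6


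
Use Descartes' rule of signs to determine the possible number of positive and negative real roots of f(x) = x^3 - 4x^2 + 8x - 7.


Descartes' rule of signs:

For positive roots, count sign changes in f(x) = x^3 - 4x^2 + 8x - 7:
Signs of coefficients: +, -, +, -
Number of sign changes: 3
Possible positive real roots: 3, 1

For negative roots, examine f(-x) = -x^3 - 4x^2 - 8x - 7:
Signs of coefficients: -, -, -, -
Number of sign changes: 0
Possible negative real roots: 0

Positive roots: 3 or 1; Negative roots: 0
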